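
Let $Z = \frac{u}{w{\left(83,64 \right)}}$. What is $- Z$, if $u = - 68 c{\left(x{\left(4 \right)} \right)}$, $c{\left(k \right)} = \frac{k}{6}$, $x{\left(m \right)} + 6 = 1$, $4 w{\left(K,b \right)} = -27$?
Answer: $\frac{680}{81} \approx 8.3951$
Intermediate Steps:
$w{\left(K,b \right)} = - \frac{27}{4}$ ($w{\left(K,b \right)} = \frac{1}{4} \left(-27\right) = - \frac{27}{4}$)
$x{\left(m \right)} = -5$ ($x{\left(m \right)} = -6 + 1 = -5$)
$c{\left(k \right)} = \frac{k}{6}$ ($c{\left(k \right)} = k \frac{1}{6} = \frac{k}{6}$)
$u = \frac{170}{3}$ ($u = - 68 \cdot \frac{1}{6} \left(-5\right) = \left(-68\right) \left(- \frac{5}{6}\right) = \frac{170}{3} \approx 56.667$)
$Z = - \frac{680}{81}$ ($Z = \frac{170}{3 \left(- \frac{27}{4}\right)} = \frac{170}{3} \left(- \frac{4}{27}\right) = - \frac{680}{81} \approx -8.3951$)
$- Z = \left(-1\right) \left(- \frac{680}{81}\right) = \frac{680}{81}$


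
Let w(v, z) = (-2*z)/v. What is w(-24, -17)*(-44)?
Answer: 187/3 ≈ 62.333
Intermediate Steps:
w(v, z) = -2*z/v
w(-24, -17)*(-44) = -2*(-17)/(-24)*(-44) = -2*(-17)*(-1/24)*(-44) = -17/12*(-44) = 187/3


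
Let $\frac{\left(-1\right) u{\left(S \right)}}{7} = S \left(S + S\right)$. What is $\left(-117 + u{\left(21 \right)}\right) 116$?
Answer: $-729756$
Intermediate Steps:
$u{\left(S \right)} = - 14 S^{2}$ ($u{\left(S \right)} = - 7 S \left(S + S\right) = - 7 S 2 S = - 7 \cdot 2 S^{2} = - 14 S^{2}$)
$\left(-117 + u{\left(21 \right)}\right) 116 = \left(-117 - 14 \cdot 21^{2}\right) 116 = \left(-117 - 6174\right) 116 = \left(-6291\right) 116 = -729756$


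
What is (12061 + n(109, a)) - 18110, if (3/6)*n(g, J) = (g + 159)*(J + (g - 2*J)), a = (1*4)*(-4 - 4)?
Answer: 69527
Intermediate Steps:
a = -32 (a = 4*(-8) = -32)
n(g, J) = 2*(159 + g)*(g - J) (n(g, J) = 2*((g + 159)*(J + (g - 2*J))) = 2*((159 + g)*(g - J)) = 2*(159 + g)*(g - J))
(12061 + n(109, a)) - 18110 = (12061 + (-318*(-32) + 2*109² + 318*109 - 2*(-32)*109)) - 18110 = (12061 + (10176 + 2*11881 + 34662 + 6976)) - 18110 = (12061 + (10176 + 23762 + 34662 + 6976)) - 18110 = (12061 + 75576) - 18110 = 87637 - 18110 = 69527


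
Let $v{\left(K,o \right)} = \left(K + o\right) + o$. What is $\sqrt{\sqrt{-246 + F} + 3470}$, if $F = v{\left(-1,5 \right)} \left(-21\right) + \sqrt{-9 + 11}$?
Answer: $\sqrt{3470 + i \sqrt{435 - \sqrt{2}}} \approx 58.907 + 0.1767 i$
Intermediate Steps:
$v{\left(K,o \right)} = K + 2 o$
$F = -189 + \sqrt{2}$ ($F = \left(-1 + 2 \cdot 5\right) \left(-21\right) + \sqrt{-9 + 11} = \left(-1 + 10\right) \left(-21\right) + \sqrt{2} = 9 \left(-21\right) + \sqrt{2} = -189 + \sqrt{2} \approx -187.59$)
$\sqrt{\sqrt{-246 + F} + 3470} = \sqrt{\sqrt{-246 - \left(189 - \sqrt{2}\right)} + 3470} = \sqrt{\sqrt{-435 + \sqrt{2}} + 3470} = \sqrt{3470 + \sqrt{-435 + \sqrt{2}}}$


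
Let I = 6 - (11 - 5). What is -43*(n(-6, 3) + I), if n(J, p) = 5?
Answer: -215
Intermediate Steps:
I = 0 (I = 6 - 1*6 = 6 - 6 = 0)
-43*(n(-6, 3) + I) = -43*(5 + 0) = -43*5 = -215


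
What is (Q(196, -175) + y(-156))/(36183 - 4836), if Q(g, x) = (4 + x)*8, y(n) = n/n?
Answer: -1367/31347 ≈ -0.043609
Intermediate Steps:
y(n) = 1
Q(g, x) = 32 + 8*x
(Q(196, -175) + y(-156))/(36183 - 4836) = ((32 + 8*(-175)) + 1)/(36183 - 4836) = ((32 - 1400) + 1)/31347 = (-1368 + 1)*(1/31347) = -1367*1/31347 = -1367/31347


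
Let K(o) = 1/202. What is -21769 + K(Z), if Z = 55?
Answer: -4397337/202 ≈ -21769.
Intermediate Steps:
K(o) = 1/202
-21769 + K(Z) = -21769 + 1/202 = -4397337/202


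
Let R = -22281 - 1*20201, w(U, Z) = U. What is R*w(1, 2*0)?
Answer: -42482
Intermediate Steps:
R = -42482 (R = -22281 - 20201 = -42482)
R*w(1, 2*0) = -42482*1 = -42482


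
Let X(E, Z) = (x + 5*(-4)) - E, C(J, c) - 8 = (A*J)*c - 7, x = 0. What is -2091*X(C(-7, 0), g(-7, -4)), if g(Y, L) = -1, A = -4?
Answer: 43911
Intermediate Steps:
C(J, c) = 1 - 4*J*c (C(J, c) = 8 + ((-4*J)*c - 7) = 8 + (-4*J*c - 7) = 8 + (-7 - 4*J*c) = 1 - 4*J*c)
X(E, Z) = -20 - E (X(E, Z) = (0 + 5*(-4)) - E = (0 - 20) - E = -20 - E)
-2091*X(C(-7, 0), g(-7, -4)) = -2091*(-20 - (1 - 4*(-7)*0)) = -2091*(-20 - (1 + 0)) = -2091*(-20 - 1*1) = -2091*(-20 - 1) = -2091*(-21) = 43911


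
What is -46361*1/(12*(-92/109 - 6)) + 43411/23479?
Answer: 119036196443/210184008 ≈ 566.34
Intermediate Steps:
-46361*1/(12*(-92/109 - 6)) + 43411/23479 = -46361/(12*(-746/109)) + 43411/23479 = -46361/(-8952/109) + 43411/23479 = -46361*(-109/8952) + 43411/23479 = 5053349/8952 + 43411/23479 = 119036196443/210184008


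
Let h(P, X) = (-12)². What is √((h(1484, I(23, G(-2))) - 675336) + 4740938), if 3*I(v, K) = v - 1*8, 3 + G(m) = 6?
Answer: √4065746 ≈ 2016.4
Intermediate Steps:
G(m) = 3 (G(m) = -3 + 6 = 3)
I(v, K) = -8/3 + v/3 (I(v, K) = (v - 1*8)/3 = (v - 8)/3 = (-8 + v)/3 = -8/3 + v/3)
h(P, X) = 144
√((h(1484, I(23, G(-2))) - 675336) + 4740938) = √((144 - 675336) + 4740938) = √(-675192 + 4740938) = √4065746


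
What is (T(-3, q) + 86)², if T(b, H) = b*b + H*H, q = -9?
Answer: 30976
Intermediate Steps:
T(b, H) = H² + b² (T(b, H) = b² + H² = H² + b²)
(T(-3, q) + 86)² = (((-9)² + (-3)²) + 86)² = ((81 + 9) + 86)² = (90 + 86)² = 176² = 30976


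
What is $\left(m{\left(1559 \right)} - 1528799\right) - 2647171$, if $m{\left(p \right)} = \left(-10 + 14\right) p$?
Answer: $-4169734$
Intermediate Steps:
$m{\left(p \right)} = 4 p$
$\left(m{\left(1559 \right)} - 1528799\right) - 2647171 = \left(4 \cdot 1559 - 1528799\right) - 2647171 = \left(6236 - 1528799\right) - 2647171 = -1522563 - 2647171 = -4169734$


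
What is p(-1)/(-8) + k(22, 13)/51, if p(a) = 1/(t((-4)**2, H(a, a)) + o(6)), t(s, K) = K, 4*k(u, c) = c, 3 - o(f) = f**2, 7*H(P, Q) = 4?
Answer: 6259/92616 ≈ 0.067580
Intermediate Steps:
H(P, Q) = 4/7 (H(P, Q) = (1/7)*4 = 4/7)
o(f) = 3 - f**2
k(u, c) = c/4
p(a) = -7/227 (p(a) = 1/(4/7 + (3 - 1*6**2)) = 1/(4/7 + (3 - 1*36)) = 1/(4/7 + (3 - 36)) = 1/(4/7 - 33) = 1/(-227/7) = -7/227)
p(-1)/(-8) + k(22, 13)/51 = -7/227/(-8) + ((1/4)*13)/51 = -7/227*(-1/8) + (13/4)*(1/51) = 7/1816 + 13/204 = 6259/92616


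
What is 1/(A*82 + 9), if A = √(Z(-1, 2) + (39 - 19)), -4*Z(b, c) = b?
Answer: 1/378 ≈ 0.0026455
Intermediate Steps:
Z(b, c) = -b/4
A = 9/2 (A = √(-¼*(-1) + (39 - 19)) = √(¼ + 20) = √(81/4) = 9/2 ≈ 4.5000)
1/(A*82 + 9) = 1/((9/2)*82 + 9) = 1/(369 + 9) = 1/378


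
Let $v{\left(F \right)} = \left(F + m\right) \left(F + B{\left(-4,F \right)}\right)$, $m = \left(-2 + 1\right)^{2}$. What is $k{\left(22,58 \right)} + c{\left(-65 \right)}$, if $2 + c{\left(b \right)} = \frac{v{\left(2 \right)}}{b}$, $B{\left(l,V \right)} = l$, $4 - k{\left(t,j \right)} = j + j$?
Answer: $- \frac{7404}{65} \approx -113.91$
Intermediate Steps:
$k{\left(t,j \right)} = 4 - 2 j$ ($k{\left(t,j \right)} = 4 - \left(j + j\right) = 4 - 2 j$)
$m = 1$ ($m = \left(-1\right)^{2} = 1$)
$v{\left(F \right)} = \left(1 + F\right) \left(-4 + F\right)$ ($v{\left(F \right)} = \left(F + 1\right) \left(F - 4\right) = \left(1 + F\right) \left(-4 + F\right)$)
$c{\left(b \right)} = -2 - \frac{6}{b}$ ($c{\left(b \right)} = -2 + \frac{-4 + 2^{2} - 6}{b} = -2 + \frac{-4 + 4 - 6}{b} = -2 - \frac{6}{b}$)
$k{\left(22,58 \right)} + c{\left(-65 \right)} = \left(4 - 116\right) - \left(2 + \frac{6}{-65}\right) = \left(4 - 116\right) - \frac{124}{65} = -112 + \left(-2 + \frac{6}{65}\right) = -112 - \frac{124}{65} = - \frac{7404}{65}$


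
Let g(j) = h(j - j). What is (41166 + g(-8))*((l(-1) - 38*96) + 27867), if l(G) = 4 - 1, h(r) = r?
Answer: 997122852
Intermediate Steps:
g(j) = 0 (g(j) = j - j = 0)
l(G) = 3
(41166 + g(-8))*((l(-1) - 38*96) + 27867) = (41166 + 0)*((3 - 38*96) + 27867) = 41166*((3 - 3648) + 27867) = 41166*(-3645 + 27867) = 41166*24222 = 997122852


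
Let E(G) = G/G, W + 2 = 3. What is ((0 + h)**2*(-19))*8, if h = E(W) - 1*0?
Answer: -152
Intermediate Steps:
W = 1 (W = -2 + 3 = 1)
E(G) = 1
h = 1 (h = 1 - 1*0 = 1 + 0 = 1)
((0 + h)**2*(-19))*8 = ((0 + 1)**2*(-19))*8 = (1**2*(-19))*8 = (1*(-19))*8 = -19*8 = -152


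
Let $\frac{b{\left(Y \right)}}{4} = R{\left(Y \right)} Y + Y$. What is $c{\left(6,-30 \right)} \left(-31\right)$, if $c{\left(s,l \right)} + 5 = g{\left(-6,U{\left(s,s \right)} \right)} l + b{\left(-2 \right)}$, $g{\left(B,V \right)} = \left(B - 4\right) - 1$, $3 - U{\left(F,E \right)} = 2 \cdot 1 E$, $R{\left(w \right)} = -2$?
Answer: $-10323$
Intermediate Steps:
$U{\left(F,E \right)} = 3 - 2 E$ ($U{\left(F,E \right)} = 3 - 2 \cdot 1 E = 3 - 2 E$)
$g{\left(B,V \right)} = -5 + B$ ($g{\left(B,V \right)} = \left(-4 + B\right) - 1 = -5 + B$)
$b{\left(Y \right)} = - 4 Y$ ($b{\left(Y \right)} = 4 \left(- 2 Y + Y\right) = 4 \left(- Y\right) = - 4 Y$)
$c{\left(s,l \right)} = 3 - 11 l$ ($c{\left(s,l \right)} = -5 + \left(\left(-5 - 6\right) l - -8\right) = -5 - \left(-8 + 11 l\right) = 3 - 11 l$)
$c{\left(6,-30 \right)} \left(-31\right) = \left(3 - -330\right) \left(-31\right) = \left(3 + 330\right) \left(-31\right) = 333 \left(-31\right) = -10323$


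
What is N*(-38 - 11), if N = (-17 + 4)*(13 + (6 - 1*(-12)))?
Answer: 19747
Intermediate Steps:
N = -403 (N = -13*(13 + (6 + 12)) = -13*(13 + 18) = -13*31 = -403)
N*(-38 - 11) = -403*(-38 - 11) = -403*(-49) = 19747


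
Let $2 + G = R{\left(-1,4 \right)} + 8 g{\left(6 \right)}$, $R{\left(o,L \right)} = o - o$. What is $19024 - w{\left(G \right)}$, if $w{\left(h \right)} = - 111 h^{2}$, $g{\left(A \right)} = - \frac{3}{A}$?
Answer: $23020$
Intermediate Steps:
$R{\left(o,L \right)} = 0$
$G = -6$ ($G = -2 + \left(0 + 8 \left(- \frac{3}{6}\right)\right) = -2 + \left(0 + 8 \left(\left(-3\right) \frac{1}{6}\right)\right) = -2 + \left(0 + 8 \left(- \frac{1}{2}\right)\right) = -2 + \left(0 - 4\right) = -2 - 4 = -6$)
$19024 - w{\left(G \right)} = 19024 - - 111 \left(-6\right)^{2} = 19024 - \left(-111\right) 36 = 19024 - -3996 = 19024 + 3996 = 23020$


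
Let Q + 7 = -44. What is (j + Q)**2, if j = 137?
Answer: 7396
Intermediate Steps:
Q = -51 (Q = -7 - 44 = -51)
(j + Q)**2 = (137 - 51)**2 = 86**2 = 7396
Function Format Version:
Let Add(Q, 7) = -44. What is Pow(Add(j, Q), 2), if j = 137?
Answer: 7396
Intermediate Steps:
Q = -51 (Q = Add(-7, -44) = -51)
Pow(Add(j, Q), 2) = Pow(Add(137, -51), 2) = Pow(86, 2) = 7396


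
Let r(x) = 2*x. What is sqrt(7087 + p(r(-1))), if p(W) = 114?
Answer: sqrt(7201) ≈ 84.859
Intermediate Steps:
sqrt(7087 + p(r(-1))) = sqrt(7087 + 114) = sqrt(7201)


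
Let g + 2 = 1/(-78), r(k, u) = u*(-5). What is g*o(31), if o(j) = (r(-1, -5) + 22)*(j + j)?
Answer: -228749/39 ≈ -5865.4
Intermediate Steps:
r(k, u) = -5*u
o(j) = 94*j (o(j) = (-5*(-5) + 22)*(j + j) = (25 + 22)*(2*j) = 47*(2*j) = 94*j)
g = -157/78 (g = -2 + 1/(-78) = -2 - 1/78 = -157/78 ≈ -2.0128)
g*o(31) = -7379*31/39 = -157/78*2914 = -228749/39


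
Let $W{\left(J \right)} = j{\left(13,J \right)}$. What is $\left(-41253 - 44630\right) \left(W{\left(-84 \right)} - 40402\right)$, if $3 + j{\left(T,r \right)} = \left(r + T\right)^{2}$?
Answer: $3037166412$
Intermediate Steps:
$j{\left(T,r \right)} = -3 + \left(T + r\right)^{2}$ ($j{\left(T,r \right)} = -3 + \left(r + T\right)^{2} = -3 + \left(T + r\right)^{2}$)
$W{\left(J \right)} = -3 + \left(13 + J\right)^{2}$
$\left(-41253 - 44630\right) \left(W{\left(-84 \right)} - 40402\right) = \left(-41253 - 44630\right) \left(\left(-3 + \left(13 - 84\right)^{2}\right) - 40402\right) = - 85883 \left(\left(-3 + \left(-71\right)^{2}\right) - 40402\right) = - 85883 \left(\left(-3 + 5041\right) - 40402\right) = - 85883 \left(5038 - 40402\right) = \left(-85883\right) \left(-35364\right) = 3037166412$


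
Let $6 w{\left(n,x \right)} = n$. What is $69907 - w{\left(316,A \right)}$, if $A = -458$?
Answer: $\frac{209563}{3} \approx 69854.0$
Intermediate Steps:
$w{\left(n,x \right)} = \frac{n}{6}$
$69907 - w{\left(316,A \right)} = 69907 - \frac{1}{6} \cdot 316 = 69907 - \frac{158}{3} = \frac{209563}{3}$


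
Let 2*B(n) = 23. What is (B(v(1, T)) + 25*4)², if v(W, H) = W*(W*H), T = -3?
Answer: 49729/4 ≈ 12432.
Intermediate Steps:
v(W, H) = H*W² (v(W, H) = W*(H*W) = H*W²)
B(n) = 23/2 (B(n) = (½)*23 = 23/2)
(B(v(1, T)) + 25*4)² = (23/2 + 25*4)² = (23/2 + 100)² = (223/2)² = 49729/4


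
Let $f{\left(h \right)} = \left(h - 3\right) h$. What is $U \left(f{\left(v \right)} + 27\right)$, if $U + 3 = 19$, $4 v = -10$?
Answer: $652$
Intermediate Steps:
$v = - \frac{5}{2}$ ($v = \frac{1}{4} \left(-10\right) = - \frac{5}{2} \approx -2.5$)
$f{\left(h \right)} = h \left(-3 + h\right)$ ($f{\left(h \right)} = \left(-3 + h\right) h = h \left(-3 + h\right)$)
$U = 16$ ($U = -3 + 19 = 16$)
$U \left(f{\left(v \right)} + 27\right) = 16 \left(- \frac{5 \left(-3 - \frac{5}{2}\right)}{2} + 27\right) = 16 \left(\left(- \frac{5}{2}\right) \left(- \frac{11}{2}\right) + 27\right) = 16 \left(\frac{55}{4} + 27\right) = 16 \cdot \frac{163}{4} = 652$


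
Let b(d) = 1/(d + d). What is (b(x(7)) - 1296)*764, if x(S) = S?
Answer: -6930626/7 ≈ -9.9009e+5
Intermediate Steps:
b(d) = 1/(2*d)
(b(x(7)) - 1296)*764 = ((½)/7 - 1296)*764 = ((½)*(⅐) - 1296)*764 = (1/14 - 1296)*764 = -18143/14*764 = -6930626/7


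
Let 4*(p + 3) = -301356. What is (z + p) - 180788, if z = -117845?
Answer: -373975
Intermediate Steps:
p = -75342 (p = -3 + (1/4)*(-301356) = -3 - 75339 = -75342)
(z + p) - 180788 = (-117845 - 75342) - 180788 = -193187 - 180788 = -373975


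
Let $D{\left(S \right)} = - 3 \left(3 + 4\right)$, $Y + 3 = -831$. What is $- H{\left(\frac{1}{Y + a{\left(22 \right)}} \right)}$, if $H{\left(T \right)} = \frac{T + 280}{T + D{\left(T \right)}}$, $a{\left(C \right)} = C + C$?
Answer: $\frac{221199}{16591} \approx 13.332$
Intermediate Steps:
$Y = -834$ ($Y = -3 - 831 = -834$)
$D{\left(S \right)} = -21$ ($D{\left(S \right)} = \left(-3\right) 7 = -21$)
$a{\left(C \right)} = 2 C$
$H{\left(T \right)} = \frac{280 + T}{-21 + T}$ ($H{\left(T \right)} = \frac{T + 280}{T - 21} = \frac{280 + T}{-21 + T}$)
$- H{\left(\frac{1}{Y + a{\left(22 \right)}} \right)} = - \frac{280 + \frac{1}{-834 + 2 \cdot 22}}{-21 + \frac{1}{-834 + 2 \cdot 22}} = - \frac{280 + \frac{1}{-834 + 44}}{-21 + \frac{1}{-834 + 44}} = - \frac{280 + \frac{1}{-790}}{-21 + \frac{1}{-790}} = - \frac{280 - \frac{1}{790}}{-21 - \frac{1}{790}} = - \frac{221199}{\left(- \frac{16591}{790}\right) 790} = - \frac{\left(-790\right) 221199}{16591 \cdot 790} = \left(-1\right) \left(- \frac{221199}{16591}\right) = \frac{221199}{16591}$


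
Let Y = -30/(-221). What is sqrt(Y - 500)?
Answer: I*sqrt(24413870)/221 ≈ 22.358*I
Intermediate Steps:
Y = 30/221 (Y = -30*(-1/221) = 30/221 ≈ 0.13575)
sqrt(Y - 500) = sqrt(30/221 - 500) = sqrt(-110470/221) = I*sqrt(24413870)/221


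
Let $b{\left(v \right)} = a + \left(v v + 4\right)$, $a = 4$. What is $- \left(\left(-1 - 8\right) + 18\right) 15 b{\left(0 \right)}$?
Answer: $-1080$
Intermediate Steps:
$b{\left(v \right)} = 8 + v^{2}$ ($b{\left(v \right)} = 4 + \left(v v + 4\right) = 4 + \left(v^{2} + 4\right) = 4 + \left(4 + v^{2}\right) = 8 + v^{2}$)
$- \left(\left(-1 - 8\right) + 18\right) 15 b{\left(0 \right)} = - \left(\left(-1 - 8\right) + 18\right) 15 \left(8 + 0^{2}\right) = - \left(\left(-1 - 8\right) + 18\right) 15 \left(8 + 0\right) = - \left(-9 + 18\right) 15 \cdot 8 = - 9 \cdot 15 \cdot 8 = \left(-1\right) 135 \cdot 8 = \left(-135\right) 8 = -1080$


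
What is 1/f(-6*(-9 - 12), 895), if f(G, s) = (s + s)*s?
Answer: 1/1602050 ≈ 6.2420e-7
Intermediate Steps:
f(G, s) = 2*s² (f(G, s) = (2*s)*s = 2*s²)
1/f(-6*(-9 - 12), 895) = 1/(2*895²) = 1/(2*801025) = 1/1602050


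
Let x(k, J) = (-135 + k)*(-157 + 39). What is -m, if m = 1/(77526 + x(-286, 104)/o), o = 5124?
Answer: -2562/198646451 ≈ -1.2897e-5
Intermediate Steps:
x(k, J) = 15930 - 118*k (x(k, J) = (-135 + k)*(-118) = 15930 - 118*k)
m = 2562/198646451 (m = 1/(77526 + (15930 - 118*(-286))/5124) = 1/(77526 + (15930 + 33748)*(1/5124)) = 1/(77526 + 49678*(1/5124)) = 1/(77526 + 24839/2562) = 1/(198646451/2562) = 2562/198646451 ≈ 1.2897e-5)
-m = -1*2562/198646451 = -2562/198646451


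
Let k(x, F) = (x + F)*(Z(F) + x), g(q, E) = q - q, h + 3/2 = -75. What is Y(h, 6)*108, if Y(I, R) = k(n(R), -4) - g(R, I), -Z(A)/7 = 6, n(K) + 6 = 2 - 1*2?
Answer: 51840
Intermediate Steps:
h = -153/2 (h = -3/2 - 75 = -153/2 ≈ -76.500)
n(K) = -6 (n(K) = -6 + (2 - 1*2) = -6 + (2 - 2) = -6 + 0 = -6)
Z(A) = -42 (Z(A) = -7*6 = -42)
g(q, E) = 0
k(x, F) = (-42 + x)*(F + x) (k(x, F) = (x + F)*(-42 + x) = (F + x)*(-42 + x) = (-42 + x)*(F + x))
Y(I, R) = 480 (Y(I, R) = ((-6)² - 42*(-4) - 42*(-6) - 4*(-6)) - 1*0 = (36 + 168 + 252 + 24) + 0 = 480 + 0 = 480)
Y(h, 6)*108 = 480*108 = 51840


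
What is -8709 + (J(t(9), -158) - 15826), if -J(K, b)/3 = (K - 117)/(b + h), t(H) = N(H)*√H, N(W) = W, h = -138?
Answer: -3631315/148 ≈ -24536.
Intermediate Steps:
t(H) = H^(3/2) (t(H) = H*√H = H^(3/2))
J(K, b) = -3*(-117 + K)/(-138 + b) (J(K, b) = -3*(K - 117)/(b - 138) = -3*(-117 + K)/(-138 + b))
-8709 + (J(t(9), -158) - 15826) = -8709 + (3*(117 - 9^(3/2))/(-138 - 158) - 15826) = -8709 + (3*(117 - 1*27)/(-296) - 15826) = -8709 + (3*(-1/296)*(117 - 27) - 15826) = -8709 + (3*(-1/296)*90 - 15826) = -8709 + (-135/148 - 15826) = -8709 - 2342383/148 = -3631315/148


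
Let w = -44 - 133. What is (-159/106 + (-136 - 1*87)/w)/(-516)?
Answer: 85/182664 ≈ 0.00046534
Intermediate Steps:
w = -177
(-159/106 + (-136 - 1*87)/w)/(-516) = (-159/106 + (-136 - 1*87)/(-177))/(-516) = (-159*1/106 + (-136 - 87)*(-1/177))*(-1/516) = (-3/2 - 223*(-1/177))*(-1/516) = (-3/2 + 223/177)*(-1/516) = -85/354*(-1/516) = 85/182664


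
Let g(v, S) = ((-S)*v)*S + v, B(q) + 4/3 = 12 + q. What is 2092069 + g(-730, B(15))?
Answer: 23150221/9 ≈ 2.5722e+6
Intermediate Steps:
B(q) = 32/3 + q (B(q) = -4/3 + (12 + q) = 32/3 + q)
g(v, S) = v - v*S² (g(v, S) = (-S*v)*S + v = -v*S² + v = v - v*S²)
2092069 + g(-730, B(15)) = 2092069 - 730*(1 - (32/3 + 15)²) = 2092069 - 730*(1 - (77/3)²) = 2092069 - 730*(1 - 1*5929/9) = 2092069 - 730*(1 - 5929/9) = 2092069 - 730*(-5920/9) = 2092069 + 4321600/9 = 23150221/9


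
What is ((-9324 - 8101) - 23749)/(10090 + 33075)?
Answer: -41174/43165 ≈ -0.95387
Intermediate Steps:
((-9324 - 8101) - 23749)/(10090 + 33075) = (-17425 - 23749)/43165 = -41174*1/43165 = -41174/43165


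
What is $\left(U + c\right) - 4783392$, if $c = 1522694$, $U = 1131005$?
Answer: $-2129693$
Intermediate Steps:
$\left(U + c\right) - 4783392 = \left(1131005 + 1522694\right) - 4783392 = 2653699 - 4783392 = -2129693$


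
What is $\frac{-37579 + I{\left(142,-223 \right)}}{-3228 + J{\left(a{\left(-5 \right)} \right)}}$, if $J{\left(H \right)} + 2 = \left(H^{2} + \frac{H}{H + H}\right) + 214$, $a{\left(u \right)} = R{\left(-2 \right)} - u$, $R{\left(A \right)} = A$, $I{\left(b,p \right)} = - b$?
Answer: $\frac{75442}{6013} \approx 12.546$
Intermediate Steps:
$a{\left(u \right)} = -2 - u$
$J{\left(H \right)} = \frac{425}{2} + H^{2}$ ($J{\left(H \right)} = -2 + \left(\left(H^{2} + \frac{H}{H + H}\right) + 214\right) = -2 + \left(\left(H^{2} + \frac{H}{2 H}\right) + 214\right) = -2 + \left(\left(H^{2} + \frac{1}{2 H} H\right) + 214\right) = -2 + \left(\left(H^{2} + \frac{1}{2}\right) + 214\right) = -2 + \left(\left(\frac{1}{2} + H^{2}\right) + 214\right) = -2 + \left(\frac{429}{2} + H^{2}\right) = \frac{425}{2} + H^{2}$)
$\frac{-37579 + I{\left(142,-223 \right)}}{-3228 + J{\left(a{\left(-5 \right)} \right)}} = \frac{-37579 - 142}{-3228 + \left(\frac{425}{2} + \left(-2 - -5\right)^{2}\right)} = \frac{-37579 - 142}{-3228 + \left(\frac{425}{2} + \left(-2 + 5\right)^{2}\right)} = - \frac{37721}{-3228 + \left(\frac{425}{2} + 3^{2}\right)} = - \frac{37721}{-3228 + \left(\frac{425}{2} + 9\right)} = - \frac{37721}{-3228 + \frac{443}{2}} = - \frac{37721}{- \frac{6013}{2}} = \left(-37721\right) \left(- \frac{2}{6013}\right) = \frac{75442}{6013}$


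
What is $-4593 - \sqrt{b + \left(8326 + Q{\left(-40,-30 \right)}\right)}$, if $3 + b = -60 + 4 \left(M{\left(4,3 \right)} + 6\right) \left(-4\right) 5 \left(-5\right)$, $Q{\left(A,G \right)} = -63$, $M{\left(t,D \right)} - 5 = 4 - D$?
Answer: $-4593 - 10 \sqrt{130} \approx -4707.0$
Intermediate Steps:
$M{\left(t,D \right)} = 9 - D$ ($M{\left(t,D \right)} = 5 - \left(-4 + D\right) = 9 - D$)
$b = 4737$ ($b = -3 - \left(60 - 4 \left(\left(9 - 3\right) + 6\right) \left(-4\right) 5 \left(-5\right)\right) = -3 - \left(60 - 4 \left(\left(9 - 3\right) + 6\right) \left(\left(-20\right) \left(-5\right)\right)\right) = -3 - \left(60 - 4 \left(6 + 6\right) 100\right) = -3 - \left(60 - 4 \cdot 12 \cdot 100\right) = -3 + \left(-60 + 48 \cdot 100\right) = -3 + \left(-60 + 4800\right) = -3 + 4740 = 4737$)
$-4593 - \sqrt{b + \left(8326 + Q{\left(-40,-30 \right)}\right)} = -4593 - \sqrt{4737 + \left(8326 - 63\right)} = -4593 - \sqrt{4737 + 8263} = -4593 - \sqrt{13000} = -4593 - 10 \sqrt{130}$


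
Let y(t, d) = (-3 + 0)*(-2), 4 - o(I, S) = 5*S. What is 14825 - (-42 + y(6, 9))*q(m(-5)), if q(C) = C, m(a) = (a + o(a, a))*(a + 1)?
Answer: 11369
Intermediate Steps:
o(I, S) = 4 - 5*S
m(a) = (1 + a)*(4 - 4*a) (m(a) = (a + (4 - 5*a))*(a + 1) = (4 - 4*a)*(1 + a) = (1 + a)*(4 - 4*a))
y(t, d) = 6 (y(t, d) = -3*(-2) = 6)
14825 - (-42 + y(6, 9))*q(m(-5)) = 14825 - (-42 + 6)*(4 - 4*(-5)²) = 14825 - (-36)*(4 - 4*25) = 14825 - (-36)*(4 - 100) = 14825 - (-36)*(-96) = 14825 - 1*3456 = 14825 - 3456 = 11369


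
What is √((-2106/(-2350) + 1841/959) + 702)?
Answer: 14*√3727318174/32195 ≈ 26.548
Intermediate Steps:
√((-2106/(-2350) + 1841/959) + 702) = √((-2106*(-1/2350) + 1841*(1/959)) + 702) = √((1053/1175 + 263/137) + 702) = √(453286/160975 + 702) = √(113457736/160975) = 14*√3727318174/32195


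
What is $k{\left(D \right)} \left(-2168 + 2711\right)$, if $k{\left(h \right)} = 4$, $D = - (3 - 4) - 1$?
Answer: $2172$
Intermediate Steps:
$D = 0$ ($D = \left(-1\right) \left(-1\right) - 1 = 1 - 1 = 0$)
$k{\left(D \right)} \left(-2168 + 2711\right) = 4 \left(-2168 + 2711\right) = 4 \cdot 543 = 2172$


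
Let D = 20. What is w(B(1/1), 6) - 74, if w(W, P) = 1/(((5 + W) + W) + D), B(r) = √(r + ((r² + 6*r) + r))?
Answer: -2293/31 ≈ -73.968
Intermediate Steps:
B(r) = √(r² + 8*r) (B(r) = √(r + (r² + 7*r)) = √(r² + 8*r))
w(W, P) = 1/(25 + 2*W) (w(W, P) = 1/(((5 + W) + W) + 20) = 1/((5 + 2*W) + 20) = 1/(25 + 2*W))
w(B(1/1), 6) - 74 = 1/(25 + 2*√((8 + 1/1)/1)) - 74 = 1/(25 + 2*√(1*(8 + 1))) - 74 = 1/(25 + 2*√(1*9)) - 74 = 1/(25 + 2*√9) - 74 = 1/(25 + 2*3) - 74 = 1/(25 + 6) - 74 = 1/31 - 74 = -2293/31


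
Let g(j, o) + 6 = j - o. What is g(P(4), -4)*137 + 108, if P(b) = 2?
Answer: 108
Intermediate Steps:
g(j, o) = -6 + j - o (g(j, o) = -6 + (j - o) = -6 + j - o)
g(P(4), -4)*137 + 108 = (-6 + 2 - 1*(-4))*137 + 108 = (-6 + 2 + 4)*137 + 108 = 0*137 + 108 = 0 + 108 = 108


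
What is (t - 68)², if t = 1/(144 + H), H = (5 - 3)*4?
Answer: 106812225/23104 ≈ 4623.1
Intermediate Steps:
H = 8 (H = 2*4 = 8)
t = 1/152 (t = 1/(144 + 8) = 1/152 ≈ 0.0065789)
(t - 68)² = (1/152 - 68)² = (-10335/152)² = 106812225/23104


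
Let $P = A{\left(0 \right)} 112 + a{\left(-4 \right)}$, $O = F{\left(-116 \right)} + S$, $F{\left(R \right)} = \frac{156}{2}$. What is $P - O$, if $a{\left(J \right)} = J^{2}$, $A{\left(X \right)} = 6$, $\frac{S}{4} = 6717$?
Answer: $-26258$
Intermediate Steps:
$F{\left(R \right)} = 78$ ($F{\left(R \right)} = 156 \cdot \frac{1}{2} = 78$)
$S = 26868$ ($S = 4 \cdot 6717 = 26868$)
$O = 26946$ ($O = 78 + 26868 = 26946$)
$P = 688$ ($P = 6 \cdot 112 + \left(-4\right)^{2} = 672 + 16 = 688$)
$P - O = 688 - 26946 = -26258$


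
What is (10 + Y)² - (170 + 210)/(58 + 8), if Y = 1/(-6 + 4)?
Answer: 11153/132 ≈ 84.492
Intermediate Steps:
Y = -½ (Y = 1/(-2) = -½ ≈ -0.50000)
(10 + Y)² - (170 + 210)/(58 + 8) = (10 - ½)² - (170 + 210)/(58 + 8) = (19/2)² - 380/66 = 361/4 - 380/66 = 361/4 - 1*190/33 = 361/4 - 190/33 = 11153/132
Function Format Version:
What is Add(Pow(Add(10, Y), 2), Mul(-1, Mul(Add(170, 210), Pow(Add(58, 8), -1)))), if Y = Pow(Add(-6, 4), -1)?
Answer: Rational(11153, 132) ≈ 84.492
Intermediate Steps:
Y = Rational(-1, 2) (Y = Pow(-2, -1) = Rational(-1, 2) ≈ -0.50000)
Add(Pow(Add(10, Y), 2), Mul(-1, Mul(Add(170, 210), Pow(Add(58, 8), -1)))) = Add(Pow(Add(10, Rational(-1, 2)), 2), Mul(-1, Mul(Add(170, 210), Pow(Add(58, 8), -1)))) = Add(Pow(Rational(19, 2), 2), Mul(-1, Mul(380, Pow(66, -1)))) = Add(Rational(361, 4), Mul(-1, Mul(380, Rational(1, 66)))) = Add(Rational(361, 4), Mul(-1, Rational(190, 33))) = Add(Rational(361, 4), Rational(-190, 33)) = Rational(11153, 132)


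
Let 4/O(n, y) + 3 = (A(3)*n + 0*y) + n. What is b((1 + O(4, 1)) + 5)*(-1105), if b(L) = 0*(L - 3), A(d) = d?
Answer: 0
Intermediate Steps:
O(n, y) = 4/(-3 + 4*n) (O(n, y) = 4/(-3 + ((3*n + 0*y) + n)) = 4/(-3 + ((3*n + 0) + n)) = 4/(-3 + (3*n + n)) = 4/(-3 + 4*n))
b(L) = 0 (b(L) = 0*(-3 + L) = 0)
b((1 + O(4, 1)) + 5)*(-1105) = 0*(-1105) = 0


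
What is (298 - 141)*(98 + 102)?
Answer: 31400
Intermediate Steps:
(298 - 141)*(98 + 102) = 157*200 = 31400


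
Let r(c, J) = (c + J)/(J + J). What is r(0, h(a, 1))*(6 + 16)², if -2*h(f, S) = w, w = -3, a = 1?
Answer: 242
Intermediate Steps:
h(f, S) = 3/2 (h(f, S) = -½*(-3) = 3/2)
r(c, J) = (J + c)/(2*J) (r(c, J) = (J + c)/((2*J)) = (J + c)*(1/(2*J)) = (J + c)/(2*J))
r(0, h(a, 1))*(6 + 16)² = ((3/2 + 0)/(2*(3/2)))*(6 + 16)² = ((½)*(⅔)*(3/2))*22² = (½)*484 = 242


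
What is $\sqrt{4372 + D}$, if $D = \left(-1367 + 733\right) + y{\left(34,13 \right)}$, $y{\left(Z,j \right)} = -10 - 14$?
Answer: $\sqrt{3714} \approx 60.943$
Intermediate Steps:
$y{\left(Z,j \right)} = -24$ ($y{\left(Z,j \right)} = -10 - 14 = -24$)
$D = -658$ ($D = \left(-1367 + 733\right) - 24 = -634 - 24 = -658$)
$\sqrt{4372 + D} = \sqrt{4372 - 658} = \sqrt{3714}$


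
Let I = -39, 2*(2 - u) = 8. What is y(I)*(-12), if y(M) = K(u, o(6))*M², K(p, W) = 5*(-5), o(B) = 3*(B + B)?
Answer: 456300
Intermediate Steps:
u = -2 (u = 2 - ½*8 = 2 - 4 = -2)
o(B) = 6*B (o(B) = 3*(2*B) = 6*B)
K(p, W) = -25
y(M) = -25*M²
y(I)*(-12) = -25*(-39)²*(-12) = -25*1521*(-12) = -38025*(-12) = 456300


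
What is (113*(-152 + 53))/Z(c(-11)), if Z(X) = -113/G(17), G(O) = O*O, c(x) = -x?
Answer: 28611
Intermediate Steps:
G(O) = O²
Z(X) = -113/289 (Z(X) = -113/(17²) = -113/289)
(113*(-152 + 53))/Z(c(-11)) = (113*(-152 + 53))/(-113/289) = (113*(-99))*(-289/113) = -11187*(-289/113) = 28611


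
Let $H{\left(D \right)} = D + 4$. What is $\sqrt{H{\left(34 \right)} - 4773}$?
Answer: $i \sqrt{4735} \approx 68.811 i$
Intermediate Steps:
$H{\left(D \right)} = 4 + D$
$\sqrt{H{\left(34 \right)} - 4773} = \sqrt{\left(4 + 34\right) - 4773} = \sqrt{38 - 4773} = \sqrt{-4735} = i \sqrt{4735}$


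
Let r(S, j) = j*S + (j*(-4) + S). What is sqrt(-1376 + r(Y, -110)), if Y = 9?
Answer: 3*I*sqrt(213) ≈ 43.784*I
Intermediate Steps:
r(S, j) = S - 4*j + S*j (r(S, j) = S*j + (-4*j + S) = S*j + (S - 4*j) = S - 4*j + S*j)
sqrt(-1376 + r(Y, -110)) = sqrt(-1376 + (9 - 4*(-110) + 9*(-110))) = sqrt(-1376 + (9 + 440 - 990)) = sqrt(-1376 - 541) = sqrt(-1917) = 3*I*sqrt(213)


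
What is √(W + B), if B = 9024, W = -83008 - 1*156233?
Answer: I*√230217 ≈ 479.81*I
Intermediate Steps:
W = -239241 (W = -83008 - 156233 = -239241)
√(W + B) = √(-239241 + 9024) = √(-230217) = I*√230217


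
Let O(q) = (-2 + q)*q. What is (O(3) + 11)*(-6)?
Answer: -84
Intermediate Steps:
O(q) = q*(-2 + q)
(O(3) + 11)*(-6) = (3*(-2 + 3) + 11)*(-6) = (3*1 + 11)*(-6) = (3 + 11)*(-6) = 14*(-6) = -84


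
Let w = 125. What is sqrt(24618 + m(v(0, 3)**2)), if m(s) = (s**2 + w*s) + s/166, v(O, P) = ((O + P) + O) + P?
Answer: 2*sqrt(52380885)/83 ≈ 174.40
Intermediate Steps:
v(O, P) = 2*O + 2*P (v(O, P) = (P + 2*O) + P = 2*O + 2*P)
m(s) = s**2 + 20751*s/166 (m(s) = (s**2 + 125*s) + s/166 = s**2 + 20751*s/166)
sqrt(24618 + m(v(0, 3)**2)) = sqrt(24618 + (2*0 + 2*3)**2*(20751 + 166*(2*0 + 2*3)**2)/166) = sqrt(24618 + (0 + 6)**2*(20751 + 166*(0 + 6)**2)/166) = sqrt(24618 + (1/166)*6**2*(20751 + 166*6**2)) = sqrt(24618 + (1/166)*36*(20751 + 166*36)) = sqrt(24618 + (1/166)*36*(20751 + 5976)) = sqrt(24618 + (1/166)*36*26727) = sqrt(24618 + 481086/83) = sqrt(2524380/83) = 2*sqrt(52380885)/83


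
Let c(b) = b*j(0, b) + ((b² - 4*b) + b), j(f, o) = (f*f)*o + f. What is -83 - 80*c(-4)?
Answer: -2323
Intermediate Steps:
j(f, o) = f + o*f² (j(f, o) = f²*o + f = o*f² + f = f + o*f²)
c(b) = b² - 3*b (c(b) = b*(0*(1 + 0*b)) + ((b² - 4*b) + b) = b*(0*(1 + 0)) + (b² - 3*b) = b*(0*1) + (b² - 3*b) = b*0 + (b² - 3*b) = 0 + (b² - 3*b) = b² - 3*b)
-83 - 80*c(-4) = -83 - (-320)*(-3 - 4) = -83 - (-320)*(-7) = -83 - 80*28 = -83 - 2240 = -2323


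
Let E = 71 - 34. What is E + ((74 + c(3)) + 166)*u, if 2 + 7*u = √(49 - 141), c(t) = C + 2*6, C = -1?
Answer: -243/7 + 502*I*√23/7 ≈ -34.714 + 343.93*I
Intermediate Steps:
c(t) = 11 (c(t) = -1 + 2*6 = -1 + 12 = 11)
u = -2/7 + 2*I*√23/7 (u = -2/7 + √(49 - 141)/7 = -2/7 + √(-92)/7 = -2/7 + (2*I*√23)/7 = -2/7 + 2*I*√23/7 ≈ -0.28571 + 1.3702*I)
E = 37
E + ((74 + c(3)) + 166)*u = 37 + ((74 + 11) + 166)*(-2/7 + 2*I*√23/7) = 37 + (85 + 166)*(-2/7 + 2*I*√23/7) = 37 + 251*(-2/7 + 2*I*√23/7) = 37 + (-502/7 + 502*I*√23/7) = -243/7 + 502*I*√23/7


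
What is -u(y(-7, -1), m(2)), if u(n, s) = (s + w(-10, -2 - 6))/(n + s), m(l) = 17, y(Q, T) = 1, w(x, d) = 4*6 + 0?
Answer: -41/18 ≈ -2.2778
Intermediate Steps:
w(x, d) = 24 (w(x, d) = 24 + 0 = 24)
u(n, s) = (24 + s)/(n + s) (u(n, s) = (s + 24)/(n + s) = (24 + s)/(n + s))
-u(y(-7, -1), m(2)) = -(24 + 17)/(1 + 17) = -41/18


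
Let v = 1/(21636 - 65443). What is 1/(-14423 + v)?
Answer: -43807/631828362 ≈ -6.9334e-5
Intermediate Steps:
v = -1/43807 (v = 1/(-43807) = -1/43807 ≈ -2.2827e-5)
1/(-14423 + v) = 1/(-14423 - 1/43807) = 1/(-631828362/43807) = -43807/631828362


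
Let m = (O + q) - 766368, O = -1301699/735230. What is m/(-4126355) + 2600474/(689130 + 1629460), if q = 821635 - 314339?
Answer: 833101225600490691/703418468284682350 ≈ 1.1844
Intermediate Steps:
O = -1301699/735230 (O = -1301699*1/735230 = -1301699/735230 ≈ -1.7705)
q = 507296
m = -190478808259/735230 (m = (-1301699/735230 + 507296) - 766368 = 372977936381/735230 - 766368 = -190478808259/735230 ≈ -2.5907e+5)
m/(-4126355) + 2600474/(689130 + 1629460) = -190478808259/735230/(-4126355) + 2600474/(689130 + 1629460) = -190478808259/735230*(-1/4126355) + 2600474/2318590 = 190478808259/3033819986650 + 2600474*(1/2318590) = 190478808259/3033819986650 + 1300237/1159295 = 833101225600490691/703418468284682350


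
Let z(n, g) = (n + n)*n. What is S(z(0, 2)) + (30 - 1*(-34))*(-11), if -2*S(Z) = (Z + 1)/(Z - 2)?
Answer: -2815/4 ≈ -703.75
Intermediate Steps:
z(n, g) = 2*n² (z(n, g) = (2*n)*n = 2*n²)
S(Z) = -(1 + Z)/(2*(-2 + Z)) (S(Z) = -(Z + 1)/(2*(Z - 2)) = -(1 + Z)/(2*(-2 + Z)))
S(z(0, 2)) + (30 - 1*(-34))*(-11) = (-1 - 2*0²)/(2*(-2 + 2*0²)) + (30 - 1*(-34))*(-11) = (-1 - 2*0)/(2*(-2 + 2*0)) + (30 + 34)*(-11) = (-1 - 1*0)/(2*(-2 + 0)) + 64*(-11) = (½)*(-1 + 0)/(-2) - 704 = (½)*(-½)*(-1) - 704 = ¼ - 704 = -2815/4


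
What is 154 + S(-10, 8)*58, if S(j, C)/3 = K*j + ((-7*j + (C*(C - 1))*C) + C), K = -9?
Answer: 107338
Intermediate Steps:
S(j, C) = -48*j + 3*C + 3*C**2*(-1 + C) (S(j, C) = 3*(-9*j + ((-7*j + (C*(C - 1))*C) + C)) = 3*(-9*j + ((-7*j + (C*(-1 + C))*C) + C)) = 3*(-9*j + ((-7*j + C**2*(-1 + C)) + C)) = 3*(-9*j + (C - 7*j + C**2*(-1 + C))) = 3*(C - 16*j + C**2*(-1 + C)) = -48*j + 3*C + 3*C**2*(-1 + C))
154 + S(-10, 8)*58 = 154 + (-48*(-10) - 3*8**2 + 3*8 + 3*8**3)*58 = 154 + (480 - 3*64 + 24 + 3*512)*58 = 154 + (480 - 192 + 24 + 1536)*58 = 154 + 1848*58 = 154 + 107184 = 107338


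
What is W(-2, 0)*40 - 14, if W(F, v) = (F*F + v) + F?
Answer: 66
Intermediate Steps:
W(F, v) = F + v + F² (W(F, v) = (F² + v) + F = (v + F²) + F = F + v + F²)
W(-2, 0)*40 - 14 = (-2 + 0 + (-2)²)*40 - 14 = (-2 + 0 + 4)*40 - 14 = 2*40 - 14 = 80 - 14 = 66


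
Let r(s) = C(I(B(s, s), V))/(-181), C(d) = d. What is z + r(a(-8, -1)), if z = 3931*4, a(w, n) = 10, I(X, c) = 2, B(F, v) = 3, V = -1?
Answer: 2846042/181 ≈ 15724.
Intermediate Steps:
r(s) = -2/181 (r(s) = 2/(-181) = 2*(-1/181) = -2/181)
z = 15724
z + r(a(-8, -1)) = 15724 - 2/181 = 2846042/181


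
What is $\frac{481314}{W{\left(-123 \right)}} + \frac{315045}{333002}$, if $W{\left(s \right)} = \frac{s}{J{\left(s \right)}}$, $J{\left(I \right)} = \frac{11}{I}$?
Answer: $\frac{14372602331}{40959246} \approx 350.9$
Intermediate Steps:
$W{\left(s \right)} = \frac{s^{2}}{11}$ ($W{\left(s \right)} = \frac{s}{11 \frac{1}{s}} = s \frac{s}{11} = \frac{s^{2}}{11}$)
$\frac{481314}{W{\left(-123 \right)}} + \frac{315045}{333002} = \frac{481314}{\frac{1}{11} \left(-123\right)^{2}} + \frac{315045}{333002} = \frac{481314}{\frac{1}{11} \cdot 15129} + 315045 \cdot \frac{1}{333002} = \frac{481314}{\frac{15129}{11}} + \frac{315045}{333002} = 481314 \cdot \frac{11}{15129} + \frac{315045}{333002} = \frac{1764818}{5043} + \frac{315045}{333002} = \frac{14372602331}{40959246}$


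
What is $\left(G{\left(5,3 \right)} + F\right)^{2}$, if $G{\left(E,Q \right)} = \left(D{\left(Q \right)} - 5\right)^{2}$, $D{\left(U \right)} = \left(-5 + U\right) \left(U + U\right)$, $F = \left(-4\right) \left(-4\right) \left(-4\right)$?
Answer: $50625$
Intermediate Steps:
$F = -64$ ($F = 16 \left(-4\right) = -64$)
$D{\left(U \right)} = 2 U \left(-5 + U\right)$ ($D{\left(U \right)} = \left(-5 + U\right) 2 U = 2 U \left(-5 + U\right)$)
$G{\left(E,Q \right)} = \left(-5 + 2 Q \left(-5 + Q\right)\right)^{2}$ ($G{\left(E,Q \right)} = \left(2 Q \left(-5 + Q\right) - 5\right)^{2} = \left(-5 + 2 Q \left(-5 + Q\right)\right)^{2}$)
$\left(G{\left(5,3 \right)} + F\right)^{2} = \left(\left(-5 + 2 \cdot 3 \left(-5 + 3\right)\right)^{2} - 64\right)^{2} = \left(\left(-5 + 2 \cdot 3 \left(-2\right)\right)^{2} - 64\right)^{2} = \left(\left(-5 - 12\right)^{2} - 64\right)^{2} = \left(\left(-17\right)^{2} - 64\right)^{2} = \left(289 - 64\right)^{2} = 225^{2} = 50625$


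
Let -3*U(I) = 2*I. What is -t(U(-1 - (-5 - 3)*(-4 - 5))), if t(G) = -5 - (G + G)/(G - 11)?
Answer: 857/113 ≈ 7.5841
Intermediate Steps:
U(I) = -2*I/3
t(G) = -5 - 2*G/(-11 + G)
-t(U(-1 - (-5 - 3)*(-4 - 5))) = -(55 - (-14)*(-1 - (-5 - 3)*(-4 - 5))/3)/(-11 - 2*(-1 - (-5 - 3)*(-4 - 5))/3) = -(55 - (-14)*(-1 - (-8)*(-9))/3)/(-11 - 2*(-1 - (-8)*(-9))/3) = -(55 - (-14)*(-1 - 1*72)/3)/(-11 - 2*(-1 - 1*72)/3) = -(55 - (-14)*(-1 - 72)/3)/(-11 - 2*(-1 - 72)/3) = -(55 - (-14)*(-73)/3)/(-11 - ⅔*(-73)) = -(55 - 7*146/3)/(-11 + 146/3) = -(55 - 1022/3)/113/3 = -3*(-857)/(113*3) = -1*(-857/113) = 857/113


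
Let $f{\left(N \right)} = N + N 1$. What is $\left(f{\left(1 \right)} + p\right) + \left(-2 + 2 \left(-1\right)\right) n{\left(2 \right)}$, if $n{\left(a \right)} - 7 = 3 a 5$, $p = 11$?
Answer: $-135$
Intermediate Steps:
$n{\left(a \right)} = 7 + 15 a$ ($n{\left(a \right)} = 7 + 3 a 5 = 7 + 15 a$)
$f{\left(N \right)} = 2 N$ ($f{\left(N \right)} = N + N = 2 N$)
$\left(f{\left(1 \right)} + p\right) + \left(-2 + 2 \left(-1\right)\right) n{\left(2 \right)} = \left(2 \cdot 1 + 11\right) + \left(-2 + 2 \left(-1\right)\right) \left(7 + 15 \cdot 2\right) = \left(2 + 11\right) + \left(-2 - 2\right) \left(7 + 30\right) = 13 - 148 = -135$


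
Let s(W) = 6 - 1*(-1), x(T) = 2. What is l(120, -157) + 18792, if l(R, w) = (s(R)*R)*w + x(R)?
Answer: -113086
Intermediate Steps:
s(W) = 7 (s(W) = 6 + 1 = 7)
l(R, w) = 2 + 7*R*w (l(R, w) = (7*R)*w + 2 = 7*R*w + 2 = 2 + 7*R*w)
l(120, -157) + 18792 = (2 + 7*120*(-157)) + 18792 = (2 - 131880) + 18792 = -131878 + 18792 = -113086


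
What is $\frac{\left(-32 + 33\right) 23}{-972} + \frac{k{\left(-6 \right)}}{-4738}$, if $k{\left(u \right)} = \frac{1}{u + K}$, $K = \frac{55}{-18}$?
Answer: $- \frac{8872633}{375334884} \approx -0.023639$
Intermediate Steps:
$K = - \frac{55}{18}$ ($K = 55 \left(- \frac{1}{18}\right) = - \frac{55}{18} \approx -3.0556$)
$k{\left(u \right)} = \frac{1}{- \frac{55}{18} + u}$ ($k{\left(u \right)} = \frac{1}{u - \frac{55}{18}} = \frac{1}{- \frac{55}{18} + u}$)
$\frac{\left(-32 + 33\right) 23}{-972} + \frac{k{\left(-6 \right)}}{-4738} = \frac{\left(-32 + 33\right) 23}{-972} + \frac{18 \frac{1}{-55 + 18 \left(-6\right)}}{-4738} = 1 \cdot 23 \left(- \frac{1}{972}\right) + \frac{18}{-55 - 108} \left(- \frac{1}{4738}\right) = 23 \left(- \frac{1}{972}\right) + \frac{18}{-163} \left(- \frac{1}{4738}\right) = - \frac{23}{972} + 18 \left(- \frac{1}{163}\right) \left(- \frac{1}{4738}\right) = - \frac{23}{972} - - \frac{9}{386147} = - \frac{23}{972} + \frac{9}{386147} = - \frac{8872633}{375334884}$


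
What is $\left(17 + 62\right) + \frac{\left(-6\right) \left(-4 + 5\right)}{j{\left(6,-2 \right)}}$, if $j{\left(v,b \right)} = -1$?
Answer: $85$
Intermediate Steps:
$\left(17 + 62\right) + \frac{\left(-6\right) \left(-4 + 5\right)}{j{\left(6,-2 \right)}} = \left(17 + 62\right) + \frac{\left(-6\right) \left(-4 + 5\right)}{-1} = 79 - \left(-6\right) 1 = 79 - -6 = 79 + 6 = 85$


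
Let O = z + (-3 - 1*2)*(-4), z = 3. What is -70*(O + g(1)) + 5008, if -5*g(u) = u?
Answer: 3412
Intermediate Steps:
g(u) = -u/5
O = 23 (O = 3 + (-3 - 1*2)*(-4) = 3 + (-3 - 2)*(-4) = 3 - 5*(-4) = 3 + 20 = 23)
-70*(O + g(1)) + 5008 = -70*(23 - 1/5*1) + 5008 = -70*(23 - 1/5) + 5008 = -70*114/5 + 5008 = -1596 + 5008 = 3412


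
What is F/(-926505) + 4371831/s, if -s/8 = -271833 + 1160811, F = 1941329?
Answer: -5952304484917/2196380165040 ≈ -2.7101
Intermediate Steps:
s = -7111824 (s = -8*(-271833 + 1160811) = -8*888978 = -7111824)
F/(-926505) + 4371831/s = 1941329/(-926505) + 4371831/(-7111824) = 1941329*(-1/926505) + 4371831*(-1/7111824) = -1941329/926505 - 1457277/2370608 = -5952304484917/2196380165040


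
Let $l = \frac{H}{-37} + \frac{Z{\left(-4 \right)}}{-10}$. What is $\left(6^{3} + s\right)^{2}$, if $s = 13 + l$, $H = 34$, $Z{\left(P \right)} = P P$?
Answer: $\frac{1755526201}{34225} \approx 51294.0$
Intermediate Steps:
$Z{\left(P \right)} = P^{2}$
$l = - \frac{466}{185}$ ($l = \frac{34}{-37} + \frac{\left(-4\right)^{2}}{-10} = 34 \left(- \frac{1}{37}\right) + 16 \left(- \frac{1}{10}\right) = - \frac{34}{37} - \frac{8}{5} = - \frac{466}{185} \approx -2.5189$)
$s = \frac{1939}{185}$ ($s = 13 - \frac{466}{185} = \frac{1939}{185} \approx 10.481$)
$\left(6^{3} + s\right)^{2} = \left(6^{3} + \frac{1939}{185}\right)^{2} = \left(216 + \frac{1939}{185}\right)^{2} = \left(\frac{41899}{185}\right)^{2} = \frac{1755526201}{34225}$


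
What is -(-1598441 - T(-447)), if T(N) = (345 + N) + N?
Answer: 1597892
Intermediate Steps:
T(N) = 345 + 2*N
-(-1598441 - T(-447)) = -(-1598441 - (345 + 2*(-447))) = -(-1598441 - (345 - 894)) = -(-1598441 - 1*(-549)) = -(-1598441 + 549) = -1*(-1597892) = 1597892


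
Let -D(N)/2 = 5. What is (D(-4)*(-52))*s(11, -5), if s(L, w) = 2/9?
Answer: 1040/9 ≈ 115.56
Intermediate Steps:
D(N) = -10 (D(N) = -2*5 = -10)
s(L, w) = 2/9 (s(L, w) = 2*(⅑) = 2/9)
(D(-4)*(-52))*s(11, -5) = -10*(-52)*(2/9) = 520*(2/9) = 1040/9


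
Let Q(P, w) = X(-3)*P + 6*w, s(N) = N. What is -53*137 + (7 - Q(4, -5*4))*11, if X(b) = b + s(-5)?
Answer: -5512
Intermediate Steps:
X(b) = -5 + b (X(b) = b - 5 = -5 + b)
Q(P, w) = -8*P + 6*w (Q(P, w) = (-5 - 3)*P + 6*w = -8*P + 6*w)
-53*137 + (7 - Q(4, -5*4))*11 = -53*137 + (7 - (-8*4 + 6*(-5*4)))*11 = -7261 + (7 - (-32 + 6*(-20)))*11 = -7261 + (7 - (-32 - 120))*11 = -7261 + (7 - 1*(-152))*11 = -7261 + (7 + 152)*11 = -7261 + 159*11 = -7261 + 1749 = -5512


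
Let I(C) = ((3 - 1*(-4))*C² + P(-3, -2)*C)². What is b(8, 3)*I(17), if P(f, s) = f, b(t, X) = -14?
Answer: -54442976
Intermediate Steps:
I(C) = (-3*C + 7*C²)² (I(C) = ((3 - 1*(-4))*C² - 3*C)² = ((3 + 4)*C² - 3*C)² = (7*C² - 3*C)² = (-3*C + 7*C²)²)
b(8, 3)*I(17) = -14*17²*(-3 + 7*17)² = -4046*(-3 + 119)² = -4046*116² = -4046*13456 = -14*3888784 = -54442976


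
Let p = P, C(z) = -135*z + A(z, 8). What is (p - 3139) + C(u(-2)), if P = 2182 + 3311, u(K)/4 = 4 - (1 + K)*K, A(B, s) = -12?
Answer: 1262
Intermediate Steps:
u(K) = 16 - 4*K*(1 + K) (u(K) = 4*(4 - (1 + K)*K) = 4*(4 - K*(1 + K)) = 16 - 4*K*(1 + K))
P = 5493
C(z) = -12 - 135*z (C(z) = -135*z - 12 = -12 - 135*z)
p = 5493
(p - 3139) + C(u(-2)) = (5493 - 3139) + (-12 - 135*(16 - 4*(-2) - 4*(-2)**2)) = 2354 + (-12 - 135*(16 + 8 - 4*4)) = 2354 + (-12 - 135*(16 + 8 - 16)) = 2354 + (-12 - 135*8) = 2354 + (-12 - 1080) = 2354 - 1092 = 1262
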